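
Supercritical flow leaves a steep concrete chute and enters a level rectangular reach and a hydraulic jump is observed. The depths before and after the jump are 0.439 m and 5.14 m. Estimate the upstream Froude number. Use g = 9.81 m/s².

For a rectangular channel the momentum equation gives q² = ½·g·y₁·y₂·(y₁ + y₂) = ½×9.81×0.439×5.14×5.58 = 61.7.
q = √61.7 = 7.86 m²/s.
V₁ = q/y₁ = 17.9 m/s; Fr₁ = V₁/√(g·y₁) = 8.63.

Fr₁ = 8.63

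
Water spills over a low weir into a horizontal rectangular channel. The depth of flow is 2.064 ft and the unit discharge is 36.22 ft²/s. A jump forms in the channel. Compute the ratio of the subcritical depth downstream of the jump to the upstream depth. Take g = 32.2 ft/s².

y₂/y₁ = 2.585

V₁ = q/y₁ = 36.22/2.064 = 17.55 ft/s. Fr₁ = V₁/√(g·y₁) = 17.55/√(32.2×2.064) = 2.153.
Conjugate-depth relation: y₂/y₁ = ½[√(1 + 8Fr₁²) − 1] = ½[√38.068 − 1] = 2.585.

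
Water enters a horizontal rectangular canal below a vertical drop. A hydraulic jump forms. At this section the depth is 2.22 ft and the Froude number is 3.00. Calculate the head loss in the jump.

ΔE = 3.13 ft

Fr₁ = 3.00 (given).
Conjugate-depth relation: y₂/y₁ = ½[√(1 + 8Fr₁²) − 1] = ½[√73.00 − 1] = 3.77.
y₂ = 3.77 × 2.22 = 8.37 ft.
Head loss: ΔE = (y₂ − y₁)³/(4y₁y₂) = (8.37 − 2.22)³/(4×2.22×8.37) = 233/74.4 = 3.13 ft.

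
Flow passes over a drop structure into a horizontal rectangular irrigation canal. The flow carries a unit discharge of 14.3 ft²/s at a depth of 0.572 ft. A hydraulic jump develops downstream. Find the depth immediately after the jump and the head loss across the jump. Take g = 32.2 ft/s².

V₁ = q/y₁ = 14.3/0.572 = 25.0 ft/s. Fr₁ = V₁/√(g·y₁) = 25.0/√(32.2×0.572) = 5.83.
Sequent-depth ratio: y₂/y₁ = ½[√(1 + 8Fr₁²) − 1] = ½[√272.5 − 1] = 7.75.
y₂ = 7.75 × 0.572 = 4.43 ft.
Head loss: ΔE = (y₂ − y₁)³/(4y₁y₂) = (4.43 − 0.572)³/(4×0.572×4.43) = 57.6/10.1 = 5.68 ft.

y₂ = 4.43 ft; ΔE = 5.68 ft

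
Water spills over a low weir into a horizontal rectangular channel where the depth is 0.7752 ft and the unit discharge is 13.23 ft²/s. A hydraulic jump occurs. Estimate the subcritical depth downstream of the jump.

V₁ = q/y₁ = 13.23/0.7752 = 17.07 ft/s. Fr₁ = V₁/√(g·y₁) = 17.07/√(32.2×0.7752) = 3.416.
From the momentum equation for a rectangular channel, y₂/y₁ = ½[√(1 + 8Fr₁²) − 1] = ½[√94.350 − 1] = 4.357.
y₂ = 4.357 × 0.7752 = 3.377 ft.

y₂ = 3.377 ft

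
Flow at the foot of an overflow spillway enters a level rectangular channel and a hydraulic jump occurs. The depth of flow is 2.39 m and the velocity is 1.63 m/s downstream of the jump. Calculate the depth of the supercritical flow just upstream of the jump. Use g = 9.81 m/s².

Fr₂ = V₂/√(g·y₂) = 1.63/√(9.81×2.39) = 0.337.
Since the conjugate-depth ratio holds either way, y₁/y₂ = ½[√(1 + 8Fr₂²) − 1] = ½[√1.907 − 1] = 0.190.
y₁ = 0.190 × 2.39 = 0.455 m.

y₁ = 0.455 m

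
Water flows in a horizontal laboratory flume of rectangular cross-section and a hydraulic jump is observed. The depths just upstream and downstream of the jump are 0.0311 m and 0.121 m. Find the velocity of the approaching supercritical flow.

V₁ = 1.70 m/s

For a rectangular channel the momentum equation gives q² = ½·g·y₁·y₂·(y₁ + y₂) = ½×9.81×0.0311×0.121×0.152 = 0.00281.
q = √0.00281 = 0.0530 m²/s.
V₁ = q/y₁ = 0.0530/0.0311 = 1.70 m/s.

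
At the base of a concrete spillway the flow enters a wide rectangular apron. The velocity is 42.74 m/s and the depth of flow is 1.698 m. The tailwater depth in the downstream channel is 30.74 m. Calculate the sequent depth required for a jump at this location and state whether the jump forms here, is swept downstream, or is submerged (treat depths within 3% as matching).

Fr₁ = V₁/√(g·y₁) = 42.74/√(9.81×1.698) = 10.47.
Sequent-depth ratio: y₂/y₁ = ½[√(1 + 8Fr₁²) − 1] = ½[√878.31 − 1] = 14.32.
y₂ = 14.32 × 1.698 = 24.31 m.
Tailwater y_tw = 30.74 m: y_tw > y₂, so the jump is submerged.

y₂ = 24.31 m; the jump is submerged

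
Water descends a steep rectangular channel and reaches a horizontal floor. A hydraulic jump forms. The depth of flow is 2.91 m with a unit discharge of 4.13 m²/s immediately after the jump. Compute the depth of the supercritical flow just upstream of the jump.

y₁ = 0.365 m

V₂ = q/y₂ = 4.13/2.91 = 1.42 m/s; Fr₂ = V₂/√(g·y₂) = 0.266.
The Bélanger relation is symmetric: y₁/y₂ = ½[√(1 + 8Fr₂²) − 1] = ½[√1.564 − 1] = 0.125.
y₁ = 0.125 × 2.91 = 0.365 m.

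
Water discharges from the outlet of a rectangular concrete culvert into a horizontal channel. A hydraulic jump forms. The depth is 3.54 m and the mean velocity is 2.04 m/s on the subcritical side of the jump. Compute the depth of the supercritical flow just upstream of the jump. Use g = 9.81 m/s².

Fr₂ = V₂/√(g·y₂) = 2.04/√(9.81×3.54) = 0.346.
The Bélanger relation is symmetric: y₁/y₂ = ½[√(1 + 8Fr₂²) − 1] = ½[√1.959 − 1] = 0.200.
y₁ = 0.200 × 3.54 = 0.707 m.

y₁ = 0.707 m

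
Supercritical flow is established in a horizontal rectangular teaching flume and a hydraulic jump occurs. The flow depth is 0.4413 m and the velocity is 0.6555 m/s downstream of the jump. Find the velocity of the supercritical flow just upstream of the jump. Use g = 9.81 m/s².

Fr₂ = V₂/√(g·y₂) = 0.6555/√(9.81×0.4413) = 0.3150.
Since the conjugate-depth ratio holds either way, y₁/y₂ = ½[√(1 + 8Fr₂²) − 1] = ½[√1.7940 − 1] = 0.1697.
y₁ = 0.1697 × 0.4413 = 0.07489 m.
V₁ = q/y₁ = 0.2893/0.07489 = 3.863 m/s.

V₁ = 3.863 m/s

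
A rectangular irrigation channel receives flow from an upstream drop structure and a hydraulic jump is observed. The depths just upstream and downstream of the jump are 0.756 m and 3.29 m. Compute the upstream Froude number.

Fr₁ = 3.41

For a rectangular channel the momentum equation gives q² = ½·g·y₁·y₂·(y₁ + y₂) = ½×9.81×0.756×3.29×4.05 = 49.4.
q = √49.4 = 7.03 m²/s.
V₁ = q/y₁ = 9.29 m/s; Fr₁ = V₁/√(g·y₁) = 3.41.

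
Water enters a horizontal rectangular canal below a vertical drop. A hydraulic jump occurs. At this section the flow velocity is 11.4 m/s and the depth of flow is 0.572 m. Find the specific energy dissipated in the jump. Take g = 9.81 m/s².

Fr₁ = V₁/√(g·y₁) = 11.4/√(9.81×0.572) = 4.81.
Sequent-depth ratio: y₂/y₁ = ½[√(1 + 8Fr₁²) − 1] = ½[√186.3 − 1] = 6.32.
y₂ = 6.32 × 0.572 = 3.62 m.
Head loss: ΔE = (y₂ − y₁)³/(4y₁y₂) = (3.62 − 0.572)³/(4×0.572×3.62) = 28.2/8.28 = 3.41 m.

ΔE = 3.41 m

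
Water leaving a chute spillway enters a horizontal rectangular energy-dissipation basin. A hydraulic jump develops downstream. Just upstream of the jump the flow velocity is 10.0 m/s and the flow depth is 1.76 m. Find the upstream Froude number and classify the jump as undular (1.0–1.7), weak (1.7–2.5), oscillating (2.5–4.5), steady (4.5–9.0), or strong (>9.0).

Fr₁ = 2.41; weak jump

Fr₁ = V₁/√(g·y₁) = 10.0/√(9.81×1.76) = 2.41.
Fr₁ = 2.41 lies in the weak range.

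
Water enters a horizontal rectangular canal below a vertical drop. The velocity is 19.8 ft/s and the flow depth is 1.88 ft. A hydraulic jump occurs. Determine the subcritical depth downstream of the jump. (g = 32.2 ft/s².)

Fr₁ = V₁/√(g·y₁) = 19.8/√(32.2×1.88) = 2.54.
Sequent-depth ratio: y₂/y₁ = ½[√(1 + 8Fr₁²) − 1] = ½[√52.81 − 1] = 3.13.
y₂ = 3.13 × 1.88 = 5.89 ft.

y₂ = 5.89 ft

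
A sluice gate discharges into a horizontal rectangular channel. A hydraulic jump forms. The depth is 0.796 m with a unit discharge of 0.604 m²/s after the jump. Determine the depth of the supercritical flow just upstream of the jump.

V₂ = q/y₂ = 0.604/0.796 = 0.759 m/s; Fr₂ = V₂/√(g·y₂) = 0.272.
From the momentum equation (using Fr₂), y₁/y₂ = ½[√(1 + 8Fr₂²) − 1] = ½[√1.590 − 1] = 0.130.
y₁ = 0.130 × 0.796 = 0.104 m.

y₁ = 0.104 m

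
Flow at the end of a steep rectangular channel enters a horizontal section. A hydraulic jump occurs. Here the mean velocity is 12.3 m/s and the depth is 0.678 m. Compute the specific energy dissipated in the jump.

ΔE = 3.95 m

Fr₁ = V₁/√(g·y₁) = 12.3/√(9.81×0.678) = 4.77.
Bélanger equation: y₂/y₁ = ½[√(1 + 8Fr₁²) − 1] = ½[√183.0 − 1] = 6.26.
y₂ = 6.26 × 0.678 = 4.25 m.
q = V₁·y₁ = 12.3 × 0.678 = 8.34 m²/s. V₂ = q/y₂ = 8.34/4.25 = 1.96 m/s. E₁ = y₁ + V₁²/2g = 8.39 m; E₂ = y₂ + V₂²/2g = 4.44 m. ΔE = E₁ − E₂ = 3.95 m.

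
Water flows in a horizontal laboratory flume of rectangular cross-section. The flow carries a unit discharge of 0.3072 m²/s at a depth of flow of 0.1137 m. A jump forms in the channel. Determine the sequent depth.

V₁ = q/y₁ = 0.3072/0.1137 = 2.702 m/s. Fr₁ = V₁/√(g·y₁) = 2.702/√(9.81×0.1137) = 2.558.
Conjugate-depth relation: y₂/y₁ = ½[√(1 + 8Fr₁²) − 1] = ½[√53.358 − 1] = 3.152.
y₂ = 3.152 × 0.1137 = 0.3584 m.

y₂ = 0.3584 m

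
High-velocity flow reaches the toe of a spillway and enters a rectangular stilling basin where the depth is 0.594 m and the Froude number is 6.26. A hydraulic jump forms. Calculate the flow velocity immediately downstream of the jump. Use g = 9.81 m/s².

Fr₁ = 6.26 (given).
From the momentum equation for a rectangular channel, y₂/y₁ = ½[√(1 + 8Fr₁²) − 1] = ½[√314.5 − 1] = 8.37.
y₂ = 8.37 × 0.594 = 4.97 m.
V₁ = Fr₁·√(g·y₁) = 6.26×√(9.81×0.594) = 15.1 m/s; q = V₁·y₁ = 8.98 m²/s.
V₂ = q/y₂ = 8.98/4.97 = 1.81 m/s.

V₂ = 1.81 m/s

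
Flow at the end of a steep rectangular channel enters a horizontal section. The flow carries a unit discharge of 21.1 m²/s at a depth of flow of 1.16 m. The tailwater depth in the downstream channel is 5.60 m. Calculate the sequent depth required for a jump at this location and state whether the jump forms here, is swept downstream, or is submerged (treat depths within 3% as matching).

y₂ = 8.28 m; the jump is swept downstream

V₁ = q/y₁ = 21.1/1.16 = 18.2 m/s. Fr₁ = V₁/√(g·y₁) = 18.2/√(9.81×1.16) = 5.39.
By Bélanger, y₂/y₁ = ½[√(1 + 8Fr₁²) − 1] = ½[√233.6 − 1] = 7.14.
y₂ = 7.14 × 1.16 = 8.28 m.
Tailwater y_tw = 5.60 m: y_tw < y₂, so the jump is swept downstream.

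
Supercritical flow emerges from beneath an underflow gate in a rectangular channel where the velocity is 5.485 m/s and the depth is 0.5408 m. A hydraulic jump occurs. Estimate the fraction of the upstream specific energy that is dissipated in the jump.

ΔE/E₁ = 0.155 (15.5%)

Fr₁ = V₁/√(g·y₁) = 5.485/√(9.81×0.5408) = 2.381.
Sequent-depth ratio: y₂/y₁ = ½[√(1 + 8Fr₁²) − 1] = ½[√46.367 − 1] = 2.905.
y₂ = 2.905 × 0.5408 = 1.571 m.
E₁ = y₁ + V₁²/2g = 2.074 m. ΔE = (y₂ − y₁)³/(4y₁y₂) = 0.3216 m. ΔE/E₁ = 0.3216/2.074 = 0.155.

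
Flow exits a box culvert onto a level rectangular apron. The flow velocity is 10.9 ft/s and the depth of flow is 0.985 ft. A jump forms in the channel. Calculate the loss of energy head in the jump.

ΔE = 0.228 ft

Fr₁ = V₁/√(g·y₁) = 10.9/√(32.2×0.985) = 1.94.
By Bélanger, y₂/y₁ = ½[√(1 + 8Fr₁²) − 1] = ½[√30.97 − 1] = 2.28.
y₂ = 2.28 × 0.985 = 2.25 ft.
q = V₁·y₁ = 10.9 × 0.985 = 10.7 ft²/s. V₂ = q/y₂ = 10.7/2.25 = 4.78 ft/s. E₁ = y₁ + V₁²/2g = 2.83 ft; E₂ = y₂ + V₂²/2g = 2.60 ft. ΔE = E₁ − E₂ = 0.228 ft.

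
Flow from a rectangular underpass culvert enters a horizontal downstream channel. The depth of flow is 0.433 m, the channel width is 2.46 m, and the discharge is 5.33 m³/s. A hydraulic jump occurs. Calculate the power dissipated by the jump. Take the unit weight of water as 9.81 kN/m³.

P = 14.6 kW

q = Q/b = 5.33/2.46 = 2.17 m²/s; V₁ = q/y₁ = 5.00 m/s. Fr₁ = V₁/√(g·y₁) = 2.43.
Bélanger equation: y₂/y₁ = ½[√(1 + 8Fr₁²) − 1] = ½[√48.16 − 1] = 2.97.
y₂ = 2.97 × 0.433 = 1.29 m.
Head loss: ΔE = (y₂ − y₁)³/(4y₁y₂) = (1.29 − 0.433)³/(4×0.433×1.29) = 0.620/2.23 = 0.279 m.
P = γ·Q·ΔE = 9.81 × 5.33 × 0.279 = 14.6 kW.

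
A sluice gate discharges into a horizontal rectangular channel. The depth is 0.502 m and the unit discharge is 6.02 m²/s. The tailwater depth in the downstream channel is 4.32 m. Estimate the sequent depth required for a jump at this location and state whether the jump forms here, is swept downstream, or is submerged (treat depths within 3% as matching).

V₁ = q/y₁ = 6.02/0.502 = 12.0 m/s. Fr₁ = V₁/√(g·y₁) = 12.0/√(9.81×0.502) = 5.40.
From the momentum equation for a rectangular channel, y₂/y₁ = ½[√(1 + 8Fr₁²) − 1] = ½[√234.6 − 1] = 7.16.
y₂ = 7.16 × 0.502 = 3.59 m.
Tailwater y_tw = 4.32 m: y_tw > y₂, so the jump is submerged.

y₂ = 3.59 m; the jump is submerged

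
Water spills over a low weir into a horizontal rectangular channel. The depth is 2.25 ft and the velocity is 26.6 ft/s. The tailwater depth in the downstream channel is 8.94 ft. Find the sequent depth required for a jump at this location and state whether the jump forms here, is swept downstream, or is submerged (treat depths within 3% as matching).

Fr₁ = V₁/√(g·y₁) = 26.6/√(32.2×2.25) = 3.13.
Conjugate-depth relation: y₂/y₁ = ½[√(1 + 8Fr₁²) − 1] = ½[√79.13 − 1] = 3.95.
y₂ = 3.95 × 2.25 = 8.88 ft.
Tailwater y_tw = 8.94 ft: y_tw ≈ y₂, so the jump forms here.

y₂ = 8.88 ft; the jump forms here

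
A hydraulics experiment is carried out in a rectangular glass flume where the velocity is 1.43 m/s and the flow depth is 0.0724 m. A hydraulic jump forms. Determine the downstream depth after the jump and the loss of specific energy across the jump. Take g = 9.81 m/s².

y₂ = 0.141 m; ΔE = 0.00798 m

Fr₁ = V₁/√(g·y₁) = 1.43/√(9.81×0.0724) = 1.70.
By Bélanger, y₂/y₁ = ½[√(1 + 8Fr₁²) − 1] = ½[√24.03 − 1] = 1.95.
y₂ = 1.95 × 0.0724 = 0.141 m.
q = V₁·y₁ = 1.43 × 0.0724 = 0.104 m²/s. V₂ = q/y₂ = 0.104/0.141 = 0.733 m/s. E₁ = y₁ + V₁²/2g = 0.177 m; E₂ = y₂ + V₂²/2g = 0.169 m. ΔE = E₁ − E₂ = 0.00798 m.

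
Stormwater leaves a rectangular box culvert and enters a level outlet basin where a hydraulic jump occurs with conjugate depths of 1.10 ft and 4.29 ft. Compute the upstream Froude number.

Fr₁ = 3.09

For a rectangular channel the momentum equation gives q² = ½·g·y₁·y₂·(y₁ + y₂) = ½×32.2×1.10×4.29×5.39 = 410.
q = √410 = 20.2 ft²/s.
V₁ = q/y₁ = 18.4 ft/s; Fr₁ = V₁/√(g·y₁) = 3.09.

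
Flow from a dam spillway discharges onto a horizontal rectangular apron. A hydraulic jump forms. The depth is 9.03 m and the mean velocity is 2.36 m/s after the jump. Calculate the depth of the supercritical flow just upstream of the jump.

y₁ = 1.02 m

Fr₂ = V₂/√(g·y₂) = 2.36/√(9.81×9.03) = 0.251.
Since the conjugate-depth ratio holds either way, y₁/y₂ = ½[√(1 + 8Fr₂²) − 1] = ½[√1.503 − 1] = 0.113.
y₁ = 0.113 × 9.03 = 1.02 m.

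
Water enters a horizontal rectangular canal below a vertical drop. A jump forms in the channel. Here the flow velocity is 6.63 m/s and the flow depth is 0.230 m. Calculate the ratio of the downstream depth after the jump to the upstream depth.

y₂/y₁ = 5.76

Fr₁ = V₁/√(g·y₁) = 6.63/√(9.81×0.230) = 4.41.
From the momentum equation for a rectangular channel, y₂/y₁ = ½[√(1 + 8Fr₁²) − 1] = ½[√156.9 − 1] = 5.76.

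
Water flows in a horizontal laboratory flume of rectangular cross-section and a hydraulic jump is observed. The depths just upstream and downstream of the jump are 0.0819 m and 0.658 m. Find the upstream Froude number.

Fr₁ = 6.02

For a rectangular channel the momentum equation gives q² = ½·g·y₁·y₂·(y₁ + y₂) = ½×9.81×0.0819×0.658×0.740 = 0.196.
q = √0.196 = 0.442 m²/s.
V₁ = q/y₁ = 5.40 m/s; Fr₁ = V₁/√(g·y₁) = 6.02.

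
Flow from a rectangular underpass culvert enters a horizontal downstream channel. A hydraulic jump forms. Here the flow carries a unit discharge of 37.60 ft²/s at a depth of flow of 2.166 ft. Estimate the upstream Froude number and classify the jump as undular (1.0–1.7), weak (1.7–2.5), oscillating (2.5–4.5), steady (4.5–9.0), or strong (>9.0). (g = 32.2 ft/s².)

V₁ = q/y₁ = 37.60/2.166 = 17.36 ft/s. Fr₁ = V₁/√(g·y₁) = 17.36/√(32.2×2.166) = 2.079.
Fr₁ = 2.079 lies in the weak range.

Fr₁ = 2.079; weak jump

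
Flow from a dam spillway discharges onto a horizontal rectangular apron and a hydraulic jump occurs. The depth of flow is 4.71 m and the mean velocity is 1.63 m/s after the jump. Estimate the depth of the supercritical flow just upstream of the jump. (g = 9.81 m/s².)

Fr₂ = V₂/√(g·y₂) = 1.63/√(9.81×4.71) = 0.240.
The Bélanger relation is symmetric: y₁/y₂ = ½[√(1 + 8Fr₂²) − 1] = ½[√1.460 − 1] = 0.104.
y₁ = 0.104 × 4.71 = 0.491 m.

y₁ = 0.491 m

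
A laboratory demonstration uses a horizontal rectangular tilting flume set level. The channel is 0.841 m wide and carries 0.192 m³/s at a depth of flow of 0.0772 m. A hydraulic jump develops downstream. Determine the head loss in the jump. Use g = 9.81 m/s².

ΔE = 0.165 m

q = Q/b = 0.192/0.841 = 0.228 m²/s; V₁ = q/y₁ = 2.96 m/s. Fr₁ = V₁/√(g·y₁) = 3.40.
By Bélanger, y₂/y₁ = ½[√(1 + 8Fr₁²) − 1] = ½[√93.38 − 1] = 4.33.
y₂ = 4.33 × 0.0772 = 0.334 m.
Head loss: ΔE = (y₂ − y₁)³/(4y₁y₂) = (0.334 − 0.0772)³/(4×0.0772×0.334) = 0.0170/0.103 = 0.165 m.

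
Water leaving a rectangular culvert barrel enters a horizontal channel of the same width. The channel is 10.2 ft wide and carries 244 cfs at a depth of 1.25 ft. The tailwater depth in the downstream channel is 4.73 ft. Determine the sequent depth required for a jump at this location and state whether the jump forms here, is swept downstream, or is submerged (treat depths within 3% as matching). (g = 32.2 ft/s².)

q = Q/b = 244/10.2 = 23.9 ft²/s; V₁ = q/y₁ = 19.1 ft/s. Fr₁ = V₁/√(g·y₁) = 3.02.
By Bélanger, y₂/y₁ = ½[√(1 + 8Fr₁²) − 1] = ½[√73.79 − 1] = 3.80.
y₂ = 3.80 × 1.25 = 4.74 ft.
Tailwater y_tw = 4.73 ft: y_tw ≈ y₂, so the jump forms here.

y₂ = 4.74 ft; the jump forms here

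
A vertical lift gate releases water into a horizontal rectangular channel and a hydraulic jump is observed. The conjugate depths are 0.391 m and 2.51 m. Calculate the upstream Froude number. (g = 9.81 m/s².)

For a rectangular channel the momentum equation gives q² = ½·g·y₁·y₂·(y₁ + y₂) = ½×9.81×0.391×2.51×2.90 = 14.0.
q = √14.0 = 3.74 m²/s.
V₁ = q/y₁ = 9.56 m/s; Fr₁ = V₁/√(g·y₁) = 4.88.

Fr₁ = 4.88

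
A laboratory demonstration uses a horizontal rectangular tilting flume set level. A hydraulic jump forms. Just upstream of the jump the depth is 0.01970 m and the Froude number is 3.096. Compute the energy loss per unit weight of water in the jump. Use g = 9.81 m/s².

Fr₁ = 3.096 (given).
Conjugate-depth relation: y₂/y₁ = ½[√(1 + 8Fr₁²) − 1] = ½[√77.682 − 1] = 3.907.
y₂ = 3.907 × 0.01970 = 0.07697 m.
V₁ = Fr₁·√(g·y₁) = 3.096×√(9.81×0.01970) = 1.361 m/s; q = V₁·y₁ = 0.02681 m²/s. V₂ = q/y₂ = 0.02681/0.07697 = 0.3484 m/s. E₁ = y₁ + V₁²/2g = 0.1141 m; E₂ = y₂ + V₂²/2g = 0.08315 m. ΔE = E₁ − E₂ = 0.03096 m.

ΔE = 0.03096 m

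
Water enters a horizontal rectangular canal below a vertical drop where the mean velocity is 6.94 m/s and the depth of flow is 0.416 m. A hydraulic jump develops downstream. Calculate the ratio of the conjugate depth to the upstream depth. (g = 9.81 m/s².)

y₂/y₁ = 4.38

Fr₁ = V₁/√(g·y₁) = 6.94/√(9.81×0.416) = 3.44.
By Bélanger, y₂/y₁ = ½[√(1 + 8Fr₁²) − 1] = ½[√95.42 − 1] = 4.38.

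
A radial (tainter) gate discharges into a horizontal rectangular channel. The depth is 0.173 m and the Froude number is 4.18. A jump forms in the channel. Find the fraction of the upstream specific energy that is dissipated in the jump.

ΔE/E₁ = 0.412 (41.2%)

Fr₁ = 4.18 (given).
Sequent-depth ratio: y₂/y₁ = ½[√(1 + 8Fr₁²) − 1] = ½[√140.8 − 1] = 5.43.
y₂ = 5.43 × 0.173 = 0.940 m.
E₁ = y₁(1 + Fr₁²/2) = 0.173×(1 + 4.18²/2) = 1.68 m. ΔE = (y₂ − y₁)³/(4y₁y₂) = 0.693 m. ΔE/E₁ = 0.693/1.68 = 0.412.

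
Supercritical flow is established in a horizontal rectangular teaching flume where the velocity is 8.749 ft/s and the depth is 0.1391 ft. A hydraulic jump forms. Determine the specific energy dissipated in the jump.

ΔE = 0.5398 ft

Fr₁ = V₁/√(g·y₁) = 8.749/√(32.2×0.1391) = 4.134.
Sequent-depth ratio: y₂/y₁ = ½[√(1 + 8Fr₁²) − 1] = ½[√137.72 − 1] = 5.368.
y₂ = 5.368 × 0.1391 = 0.7466 ft.
Head loss: ΔE = (y₂ − y₁)³/(4y₁y₂) = (0.7466 − 0.1391)³/(4×0.1391×0.7466) = 0.2242/0.4154 = 0.5398 ft.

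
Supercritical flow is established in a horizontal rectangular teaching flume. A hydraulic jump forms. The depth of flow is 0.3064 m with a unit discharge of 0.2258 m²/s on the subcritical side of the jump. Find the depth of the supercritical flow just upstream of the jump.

y₁ = 0.08637 m

V₂ = q/y₂ = 0.2258/0.3064 = 0.7369 m/s; Fr₂ = V₂/√(g·y₂) = 0.4251.
The Bélanger relation is symmetric: y₁/y₂ = ½[√(1 + 8Fr₂²) − 1] = ½[√2.4454 − 1] = 0.2819.
y₁ = 0.2819 × 0.3064 = 0.08637 m.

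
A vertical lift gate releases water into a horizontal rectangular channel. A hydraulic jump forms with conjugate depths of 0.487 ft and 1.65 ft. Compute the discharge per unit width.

q = 5.26 ft²/s

For a rectangular channel the momentum equation gives q² = ½·g·y₁·y₂·(y₁ + y₂) = ½×32.2×0.487×1.65×2.14 = 27.6.
q = √27.6 = 5.26 ft²/s.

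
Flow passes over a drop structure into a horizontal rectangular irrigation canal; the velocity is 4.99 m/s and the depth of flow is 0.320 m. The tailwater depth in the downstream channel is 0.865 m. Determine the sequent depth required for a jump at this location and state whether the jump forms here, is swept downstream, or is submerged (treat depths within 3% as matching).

y₂ = 1.12 m; the jump is swept downstream

Fr₁ = V₁/√(g·y₁) = 4.99/√(9.81×0.320) = 2.82.
Sequent-depth ratio: y₂/y₁ = ½[√(1 + 8Fr₁²) − 1] = ½[√64.46 − 1] = 3.51.
y₂ = 3.51 × 0.320 = 1.12 m.
Tailwater y_tw = 0.865 m: y_tw < y₂, so the jump is swept downstream.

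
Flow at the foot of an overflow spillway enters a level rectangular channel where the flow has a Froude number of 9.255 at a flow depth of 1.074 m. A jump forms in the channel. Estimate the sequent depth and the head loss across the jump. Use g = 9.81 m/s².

y₂ = 13.53 m; ΔE = 33.25 m

Fr₁ = 9.255 (given).
From the momentum equation for a rectangular channel, y₂/y₁ = ½[√(1 + 8Fr₁²) − 1] = ½[√686.24 − 1] = 12.60.
y₂ = 12.60 × 1.074 = 13.53 m.
Head loss: ΔE = (y₂ − y₁)³/(4y₁y₂) = (13.53 − 1.074)³/(4×1.074×13.53) = 1933/58.13 = 33.25 m.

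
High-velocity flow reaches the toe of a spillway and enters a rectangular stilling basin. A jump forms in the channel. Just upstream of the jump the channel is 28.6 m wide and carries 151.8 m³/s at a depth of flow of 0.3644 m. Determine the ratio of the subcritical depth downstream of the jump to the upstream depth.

y₂/y₁ = 10.41

q = Q/b = 151.8/28.6 = 5.308 m²/s; V₁ = q/y₁ = 14.57 m/s. Fr₁ = V₁/√(g·y₁) = 7.704.
From the momentum equation for a rectangular channel, y₂/y₁ = ½[√(1 + 8Fr₁²) − 1] = ½[√475.79 − 1] = 10.41.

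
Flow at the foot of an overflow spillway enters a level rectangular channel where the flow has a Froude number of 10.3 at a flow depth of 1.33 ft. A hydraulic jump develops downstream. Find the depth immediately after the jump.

y₂ = 18.7 ft

Fr₁ = 10.3 (given).
From the momentum equation for a rectangular channel, y₂/y₁ = ½[√(1 + 8Fr₁²) − 1] = ½[√849.7 − 1] = 14.1.
y₂ = 14.1 × 1.33 = 18.7 ft.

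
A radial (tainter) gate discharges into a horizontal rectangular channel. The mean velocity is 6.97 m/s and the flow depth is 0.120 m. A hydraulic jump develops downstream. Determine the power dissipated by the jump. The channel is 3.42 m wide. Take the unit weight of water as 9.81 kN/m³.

P = 43.0 kW

Fr₁ = V₁/√(g·y₁) = 6.97/√(9.81×0.120) = 6.42.
Bélanger equation: y₂/y₁ = ½[√(1 + 8Fr₁²) − 1] = ½[√331.1 − 1] = 8.60.
y₂ = 8.60 × 0.120 = 1.03 m.
Head loss: ΔE = (y₂ − y₁)³/(4y₁y₂) = (1.03 − 0.120)³/(4×0.120×1.03) = 0.758/0.495 = 1.53 m.
q = V₁·y₁ = 6.97 × 0.120 = 0.836 m²/s. Q = q·b = 0.836 × 3.42 = 2.86 m³/s. P = γ·Q·ΔE = 9.81 × 2.86 × 1.53 = 43.0 kW.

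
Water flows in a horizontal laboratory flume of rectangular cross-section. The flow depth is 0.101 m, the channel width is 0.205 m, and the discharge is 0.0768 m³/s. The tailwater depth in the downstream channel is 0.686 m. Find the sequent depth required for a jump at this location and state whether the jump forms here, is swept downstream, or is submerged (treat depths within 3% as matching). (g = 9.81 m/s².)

y₂ = 0.484 m; the jump is submerged

q = Q/b = 0.0768/0.205 = 0.375 m²/s; V₁ = q/y₁ = 3.71 m/s. Fr₁ = V₁/√(g·y₁) = 3.73.
Sequent-depth ratio: y₂/y₁ = ½[√(1 + 8Fr₁²) − 1] = ½[√112.1 − 1] = 4.79.
y₂ = 4.79 × 0.101 = 0.484 m.
Tailwater y_tw = 0.686 m: y_tw > y₂, so the jump is submerged.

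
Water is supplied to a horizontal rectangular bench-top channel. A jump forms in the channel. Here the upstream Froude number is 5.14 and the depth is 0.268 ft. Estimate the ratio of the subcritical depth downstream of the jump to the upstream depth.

Fr₁ = 5.14 (given).
Bélanger equation: y₂/y₁ = ½[√(1 + 8Fr₁²) − 1] = ½[√212.4 − 1] = 6.79.

y₂/y₁ = 6.79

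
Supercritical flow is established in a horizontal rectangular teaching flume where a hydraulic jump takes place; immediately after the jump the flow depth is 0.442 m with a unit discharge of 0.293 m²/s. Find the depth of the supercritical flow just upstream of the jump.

y₁ = 0.0764 m

V₂ = q/y₂ = 0.293/0.442 = 0.663 m/s; Fr₂ = V₂/√(g·y₂) = 0.318.
From the momentum equation (using Fr₂), y₁/y₂ = ½[√(1 + 8Fr₂²) − 1] = ½[√1.811 − 1] = 0.173.
y₁ = 0.173 × 0.442 = 0.0764 m.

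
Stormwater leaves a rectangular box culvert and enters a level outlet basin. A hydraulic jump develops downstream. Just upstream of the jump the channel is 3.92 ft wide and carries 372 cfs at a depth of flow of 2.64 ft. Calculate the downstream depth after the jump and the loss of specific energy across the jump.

y₂ = 13.3 ft; ΔE = 8.62 ft

q = Q/b = 372/3.92 = 94.9 ft²/s; V₁ = q/y₁ = 35.9 ft/s. Fr₁ = V₁/√(g·y₁) = 3.90.
Conjugate-depth relation: y₂/y₁ = ½[√(1 + 8Fr₁²) − 1] = ½[√122.6 − 1] = 5.04.
y₂ = 5.04 × 2.64 = 13.3 ft.
V₂ = q/y₂ = 94.9/13.3 = 7.14 ft/s. E₁ = y₁ + V₁²/2g = 22.7 ft; E₂ = y₂ + V₂²/2g = 14.1 ft. ΔE = E₁ − E₂ = 8.62 ft.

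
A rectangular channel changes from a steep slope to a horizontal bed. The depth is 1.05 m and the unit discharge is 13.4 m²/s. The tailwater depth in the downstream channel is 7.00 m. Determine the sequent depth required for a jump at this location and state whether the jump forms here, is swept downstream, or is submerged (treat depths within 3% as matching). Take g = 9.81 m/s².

y₂ = 5.40 m; the jump is submerged

V₁ = q/y₁ = 13.4/1.05 = 12.8 m/s. Fr₁ = V₁/√(g·y₁) = 12.8/√(9.81×1.05) = 3.98.
By Bélanger, y₂/y₁ = ½[√(1 + 8Fr₁²) − 1] = ½[√127.5 − 1] = 5.15.
y₂ = 5.15 × 1.05 = 5.40 m.
Tailwater y_tw = 7.00 m: y_tw > y₂, so the jump is submerged.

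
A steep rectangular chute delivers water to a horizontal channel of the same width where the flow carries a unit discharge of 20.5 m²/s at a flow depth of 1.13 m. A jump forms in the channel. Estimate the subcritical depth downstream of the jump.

y₂ = 8.16 m

V₁ = q/y₁ = 20.5/1.13 = 18.1 m/s. Fr₁ = V₁/√(g·y₁) = 18.1/√(9.81×1.13) = 5.45.
By Bélanger, y₂/y₁ = ½[√(1 + 8Fr₁²) − 1] = ½[√238.5 − 1] = 7.22.
y₂ = 7.22 × 1.13 = 8.16 m.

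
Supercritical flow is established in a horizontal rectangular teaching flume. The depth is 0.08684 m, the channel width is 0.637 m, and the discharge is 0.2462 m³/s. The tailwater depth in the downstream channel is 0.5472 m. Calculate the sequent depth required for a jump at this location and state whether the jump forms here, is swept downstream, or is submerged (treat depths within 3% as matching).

q = Q/b = 0.2462/0.637 = 0.3865 m²/s; V₁ = q/y₁ = 4.451 m/s. Fr₁ = V₁/√(g·y₁) = 4.822.
Conjugate-depth relation: y₂/y₁ = ½[√(1 + 8Fr₁²) − 1] = ½[√187.02 − 1] = 6.338.
y₂ = 6.338 × 0.08684 = 0.5504 m.
Tailwater y_tw = 0.5472 m: y_tw ≈ y₂, so the jump forms here.

y₂ = 0.5504 m; the jump forms here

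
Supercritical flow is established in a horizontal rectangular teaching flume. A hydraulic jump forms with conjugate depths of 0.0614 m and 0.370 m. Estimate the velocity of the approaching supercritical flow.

V₁ = 3.57 m/s

For a rectangular channel the momentum equation gives q² = ½·g·y₁·y₂·(y₁ + y₂) = ½×9.81×0.0614×0.370×0.431 = 0.0481.
q = √0.0481 = 0.219 m²/s.
V₁ = q/y₁ = 0.219/0.0614 = 3.57 m/s.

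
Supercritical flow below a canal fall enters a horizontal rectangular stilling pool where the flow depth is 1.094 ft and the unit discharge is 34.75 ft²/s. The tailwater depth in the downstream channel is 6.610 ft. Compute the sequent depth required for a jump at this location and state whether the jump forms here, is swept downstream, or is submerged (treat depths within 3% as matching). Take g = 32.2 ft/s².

y₂ = 7.751 ft; the jump is swept downstream

V₁ = q/y₁ = 34.75/1.094 = 31.76 ft/s. Fr₁ = V₁/√(g·y₁) = 31.76/√(32.2×1.094) = 5.352.
Bélanger equation: y₂/y₁ = ½[√(1 + 8Fr₁²) − 1] = ½[√230.14 − 1] = 7.085.
y₂ = 7.085 × 1.094 = 7.751 ft.
Tailwater y_tw = 6.610 ft: y_tw < y₂, so the jump is swept downstream.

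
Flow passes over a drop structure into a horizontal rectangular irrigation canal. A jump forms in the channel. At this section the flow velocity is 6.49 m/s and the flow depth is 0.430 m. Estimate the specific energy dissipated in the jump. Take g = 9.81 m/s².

Fr₁ = V₁/√(g·y₁) = 6.49/√(9.81×0.430) = 3.16.
From the momentum equation for a rectangular channel, y₂/y₁ = ½[√(1 + 8Fr₁²) − 1] = ½[√80.88 − 1] = 4.00.
y₂ = 4.00 × 0.430 = 1.72 m.
Head loss: ΔE = (y₂ − y₁)³/(4y₁y₂) = (1.72 − 0.430)³/(4×0.430×1.72) = 2.14/2.96 = 0.724 m.

ΔE = 0.724 m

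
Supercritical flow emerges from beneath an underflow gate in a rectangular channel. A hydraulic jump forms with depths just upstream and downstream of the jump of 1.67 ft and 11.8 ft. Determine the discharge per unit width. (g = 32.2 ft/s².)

For a rectangular channel the momentum equation gives q² = ½·g·y₁·y₂·(y₁ + y₂) = ½×32.2×1.67×11.8×13.5 = 4274.
q = √4274 = 65.4 ft²/s.

q = 65.4 ft²/s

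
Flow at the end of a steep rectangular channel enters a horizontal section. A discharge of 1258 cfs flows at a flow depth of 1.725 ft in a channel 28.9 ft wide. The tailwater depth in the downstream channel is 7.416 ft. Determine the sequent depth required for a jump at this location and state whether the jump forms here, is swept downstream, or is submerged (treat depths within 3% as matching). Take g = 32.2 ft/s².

y₂ = 7.442 ft; the jump forms here

q = Q/b = 1258/28.9 = 43.53 ft²/s; V₁ = q/y₁ = 25.23 ft/s. Fr₁ = V₁/√(g·y₁) = 3.386.
By Bélanger, y₂/y₁ = ½[√(1 + 8Fr₁²) − 1] = ½[√92.713 − 1] = 4.314.
y₂ = 4.314 × 1.725 = 7.442 ft.
Tailwater y_tw = 7.416 ft: y_tw ≈ y₂, so the jump forms here.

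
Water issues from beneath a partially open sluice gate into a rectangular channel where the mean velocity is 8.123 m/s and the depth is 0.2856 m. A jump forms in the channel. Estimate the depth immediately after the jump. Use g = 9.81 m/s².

Fr₁ = V₁/√(g·y₁) = 8.123/√(9.81×0.2856) = 4.853.
By Bélanger, y₂/y₁ = ½[√(1 + 8Fr₁²) − 1] = ½[√189.41 − 1] = 6.381.
y₂ = 6.381 × 0.2856 = 1.822 m.

y₂ = 1.822 m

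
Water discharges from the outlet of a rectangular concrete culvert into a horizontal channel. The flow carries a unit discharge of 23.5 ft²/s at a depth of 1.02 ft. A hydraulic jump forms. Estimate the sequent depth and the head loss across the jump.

V₁ = q/y₁ = 23.5/1.02 = 23.0 ft/s. Fr₁ = V₁/√(g·y₁) = 23.0/√(32.2×1.02) = 4.02.
From the momentum equation for a rectangular channel, y₂/y₁ = ½[√(1 + 8Fr₁²) − 1] = ½[√130.3 − 1] = 5.21.
y₂ = 5.21 × 1.02 = 5.31 ft.
V₂ = q/y₂ = 23.5/5.31 = 4.42 ft/s. E₁ = y₁ + V₁²/2g = 9.26 ft; E₂ = y₂ + V₂²/2g = 5.62 ft. ΔE = E₁ − E₂ = 3.65 ft.

y₂ = 5.31 ft; ΔE = 3.65 ft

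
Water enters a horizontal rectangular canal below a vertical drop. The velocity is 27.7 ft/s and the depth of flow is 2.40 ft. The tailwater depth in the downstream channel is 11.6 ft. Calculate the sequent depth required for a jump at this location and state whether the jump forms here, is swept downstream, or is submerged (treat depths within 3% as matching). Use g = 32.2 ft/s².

Fr₁ = V₁/√(g·y₁) = 27.7/√(32.2×2.40) = 3.15.
Conjugate-depth relation: y₂/y₁ = ½[√(1 + 8Fr₁²) − 1] = ½[√80.43 − 1] = 3.98.
y₂ = 3.98 × 2.40 = 9.56 ft.
Tailwater y_tw = 11.6 ft: y_tw > y₂, so the jump is submerged.

y₂ = 9.56 ft; the jump is submerged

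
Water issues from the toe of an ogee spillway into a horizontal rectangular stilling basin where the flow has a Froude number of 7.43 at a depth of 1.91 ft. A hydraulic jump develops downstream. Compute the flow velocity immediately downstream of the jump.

V₂ = 5.82 ft/s

Fr₁ = 7.43 (given).
Bélanger equation: y₂/y₁ = ½[√(1 + 8Fr₁²) − 1] = ½[√442.6 − 1] = 10.0.
y₂ = 10.0 × 1.91 = 19.1 ft.
V₁ = Fr₁·√(g·y₁) = 7.43×√(32.2×1.91) = 58.3 ft/s; q = V₁·y₁ = 111 ft²/s.
V₂ = q/y₂ = 111/19.1 = 5.82 ft/s.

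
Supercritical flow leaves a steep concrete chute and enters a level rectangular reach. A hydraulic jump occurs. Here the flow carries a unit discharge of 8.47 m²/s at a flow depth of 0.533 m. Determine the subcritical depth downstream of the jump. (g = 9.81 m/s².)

V₁ = q/y₁ = 8.47/0.533 = 15.9 m/s. Fr₁ = V₁/√(g·y₁) = 15.9/√(9.81×0.533) = 6.95.
Bélanger equation: y₂/y₁ = ½[√(1 + 8Fr₁²) − 1] = ½[√387.4 − 1] = 9.34.
y₂ = 9.34 × 0.533 = 4.98 m.

y₂ = 4.98 m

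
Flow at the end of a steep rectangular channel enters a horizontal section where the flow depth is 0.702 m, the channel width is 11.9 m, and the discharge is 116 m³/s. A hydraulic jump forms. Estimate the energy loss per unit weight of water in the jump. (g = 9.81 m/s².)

q = Q/b = 116/11.9 = 9.75 m²/s; V₁ = q/y₁ = 13.9 m/s. Fr₁ = V₁/√(g·y₁) = 5.29.
Conjugate-depth relation: y₂/y₁ = ½[√(1 + 8Fr₁²) − 1] = ½[√225.0 − 1] = 7.00.
y₂ = 7.00 × 0.702 = 4.91 m.
V₂ = q/y₂ = 9.75/4.91 = 1.98 m/s. E₁ = y₁ + V₁²/2g = 10.5 m; E₂ = y₂ + V₂²/2g = 5.11 m. ΔE = E₁ − E₂ = 5.42 m.

ΔE = 5.42 m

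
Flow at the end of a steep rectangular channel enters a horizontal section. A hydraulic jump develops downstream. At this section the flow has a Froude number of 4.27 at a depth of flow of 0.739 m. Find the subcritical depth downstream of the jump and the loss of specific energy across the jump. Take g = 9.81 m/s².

y₂ = 4.11 m; ΔE = 3.15 m

Fr₁ = 4.27 (given).
From the momentum equation for a rectangular channel, y₂/y₁ = ½[√(1 + 8Fr₁²) − 1] = ½[√146.9 − 1] = 5.56.
y₂ = 5.56 × 0.739 = 4.11 m.
Head loss: ΔE = (y₂ − y₁)³/(4y₁y₂) = (4.11 − 0.739)³/(4×0.739×4.11) = 38.3/12.1 = 3.15 m.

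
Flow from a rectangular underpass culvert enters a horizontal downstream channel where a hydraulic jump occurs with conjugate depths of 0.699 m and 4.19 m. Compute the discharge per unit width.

For a rectangular channel the momentum equation gives q² = ½·g·y₁·y₂·(y₁ + y₂) = ½×9.81×0.699×4.19×4.89 = 70.2.
q = √70.2 = 8.38 m²/s.

q = 8.38 m²/s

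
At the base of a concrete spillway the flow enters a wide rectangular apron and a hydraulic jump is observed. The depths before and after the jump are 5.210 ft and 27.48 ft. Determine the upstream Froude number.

For a rectangular channel the momentum equation gives q² = ½·g·y₁·y₂·(y₁ + y₂) = ½×32.2×5.210×27.48×32.69 = 75352.
q = √75352 = 274.5 ft²/s.
V₁ = q/y₁ = 52.69 ft/s; Fr₁ = V₁/√(g·y₁) = 4.068.

Fr₁ = 4.068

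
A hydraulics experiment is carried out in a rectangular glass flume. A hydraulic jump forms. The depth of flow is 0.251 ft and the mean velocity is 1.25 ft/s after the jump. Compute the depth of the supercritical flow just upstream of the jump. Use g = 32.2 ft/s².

y₁ = 0.0748 ft

Fr₂ = V₂/√(g·y₂) = 1.25/√(32.2×0.251) = 0.440.
From the momentum equation (using Fr₂), y₁/y₂ = ½[√(1 + 8Fr₂²) − 1] = ½[√2.547 − 1] = 0.298.
y₁ = 0.298 × 0.251 = 0.0748 ft.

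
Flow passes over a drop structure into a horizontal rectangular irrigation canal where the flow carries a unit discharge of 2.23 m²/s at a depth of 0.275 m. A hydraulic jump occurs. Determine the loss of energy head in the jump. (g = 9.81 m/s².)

V₁ = q/y₁ = 2.23/0.275 = 8.11 m/s. Fr₁ = V₁/√(g·y₁) = 8.11/√(9.81×0.275) = 4.94.
Bélanger equation: y₂/y₁ = ½[√(1 + 8Fr₁²) − 1] = ½[√196.0 − 1] = 6.50.
y₂ = 6.50 × 0.275 = 1.79 m.
Head loss: ΔE = (y₂ − y₁)³/(4y₁y₂) = (1.79 − 0.275)³/(4×0.275×1.79) = 3.46/1.97 = 1.76 m.

ΔE = 1.76 m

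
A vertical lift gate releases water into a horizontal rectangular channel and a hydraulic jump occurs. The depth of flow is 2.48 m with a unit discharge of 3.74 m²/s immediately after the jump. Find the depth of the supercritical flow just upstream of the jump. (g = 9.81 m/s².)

y₁ = 0.399 m

V₂ = q/y₂ = 3.74/2.48 = 1.51 m/s; Fr₂ = V₂/√(g·y₂) = 0.306.
Applying the sequent-depth relation in reverse, y₁/y₂ = ½[√(1 + 8Fr₂²) − 1] = ½[√1.748 − 1] = 0.161.
y₁ = 0.161 × 2.48 = 0.399 m.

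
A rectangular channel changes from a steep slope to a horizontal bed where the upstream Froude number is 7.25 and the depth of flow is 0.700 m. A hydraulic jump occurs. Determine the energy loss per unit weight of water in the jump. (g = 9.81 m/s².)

ΔE = 12.1 m

Fr₁ = 7.25 (given).
Bélanger equation: y₂/y₁ = ½[√(1 + 8Fr₁²) − 1] = ½[√421.5 − 1] = 9.77.
y₂ = 9.77 × 0.700 = 6.84 m.
Head loss: ΔE = (y₂ − y₁)³/(4y₁y₂) = (6.84 − 0.700)³/(4×0.700×6.84) = 231/19.1 = 12.1 m.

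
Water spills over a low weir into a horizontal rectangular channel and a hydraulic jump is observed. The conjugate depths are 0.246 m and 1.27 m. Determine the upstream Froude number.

Fr₁ = 3.99

For a rectangular channel the momentum equation gives q² = ½·g·y₁·y₂·(y₁ + y₂) = ½×9.81×0.246×1.27×1.52 = 2.32.
q = √2.32 = 1.52 m²/s.
V₁ = q/y₁ = 6.20 m/s; Fr₁ = V₁/√(g·y₁) = 3.99.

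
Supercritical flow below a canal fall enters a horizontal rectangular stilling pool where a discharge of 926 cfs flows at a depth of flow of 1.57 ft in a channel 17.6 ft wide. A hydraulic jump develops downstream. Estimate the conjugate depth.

y₂ = 9.71 ft

q = Q/b = 926/17.6 = 52.6 ft²/s; V₁ = q/y₁ = 33.5 ft/s. Fr₁ = V₁/√(g·y₁) = 4.71.
By Bélanger, y₂/y₁ = ½[√(1 + 8Fr₁²) − 1] = ½[√178.7 − 1] = 6.18.
y₂ = 6.18 × 1.57 = 9.71 ft.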